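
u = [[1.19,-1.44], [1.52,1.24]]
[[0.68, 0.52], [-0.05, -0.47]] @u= [[1.6,-0.33], [-0.77,-0.51]]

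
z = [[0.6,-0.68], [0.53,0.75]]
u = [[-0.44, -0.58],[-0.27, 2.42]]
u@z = [[-0.57,-0.14], [1.12,2.00]]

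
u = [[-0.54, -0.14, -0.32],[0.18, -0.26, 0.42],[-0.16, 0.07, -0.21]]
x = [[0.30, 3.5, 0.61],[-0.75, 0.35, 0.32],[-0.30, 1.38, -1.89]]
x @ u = [[0.37,-0.91,1.25], [0.42,0.04,0.32], [0.71,-0.45,1.07]]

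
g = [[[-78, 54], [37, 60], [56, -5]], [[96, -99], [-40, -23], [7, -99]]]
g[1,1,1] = -23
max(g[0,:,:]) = 60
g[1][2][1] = -99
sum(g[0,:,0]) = 15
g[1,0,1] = -99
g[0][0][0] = -78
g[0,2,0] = 56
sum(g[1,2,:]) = -92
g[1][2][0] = 7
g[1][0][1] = -99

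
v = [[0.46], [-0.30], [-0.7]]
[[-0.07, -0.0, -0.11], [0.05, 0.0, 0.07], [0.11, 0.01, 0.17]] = v @ [[-0.16, -0.01, -0.24]]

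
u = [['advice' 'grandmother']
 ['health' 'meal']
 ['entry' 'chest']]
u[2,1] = 'chest'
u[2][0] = 'entry'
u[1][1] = 'meal'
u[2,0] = 'entry'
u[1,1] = 'meal'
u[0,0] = 'advice'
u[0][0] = 'advice'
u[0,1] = 'grandmother'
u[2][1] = 'chest'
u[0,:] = ['advice', 'grandmother']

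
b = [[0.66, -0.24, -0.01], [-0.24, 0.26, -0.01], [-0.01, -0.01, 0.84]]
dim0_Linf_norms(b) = [0.66, 0.26, 0.84]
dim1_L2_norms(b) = [0.7, 0.35, 0.84]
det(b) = 0.10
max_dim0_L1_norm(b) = 0.91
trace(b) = 1.76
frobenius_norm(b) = 1.15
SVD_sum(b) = [[0.00, -0.00, -0.06],[-0.0, 0.00, 0.01],[-0.06, 0.01, 0.84]] + [[0.63, -0.30, 0.05], [-0.30, 0.14, -0.02], [0.05, -0.02, 0.00]] + [[0.03,  0.06,  0.00], [0.06,  0.12,  0.0], [0.00,  0.0,  0.0]]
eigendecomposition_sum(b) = [[0.03, 0.06, 0.00], [0.06, 0.12, 0.00], [0.0, 0.00, 0.0]] + [[0.63,-0.3,0.05], [-0.3,0.14,-0.02], [0.05,-0.02,0.0]] + [[0.0, -0.0, -0.06], [-0.0, 0.00, 0.01], [-0.06, 0.01, 0.84]]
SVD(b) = [[-0.07, -0.9, -0.42], [0.01, 0.42, -0.91], [1.00, -0.07, -0.02]] @ diag([0.8405950785246636, 0.7720702000639149, 0.14733472141142165]) @ [[-0.07, 0.01, 1.0],[-0.9, 0.42, -0.07],[-0.42, -0.91, -0.02]]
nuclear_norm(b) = 1.76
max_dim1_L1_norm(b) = 0.91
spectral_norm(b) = 0.84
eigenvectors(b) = [[-0.42, -0.9, -0.07], [-0.91, 0.42, 0.01], [-0.02, -0.07, 1.00]]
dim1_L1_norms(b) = [0.91, 0.51, 0.86]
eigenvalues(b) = [0.15, 0.77, 0.84]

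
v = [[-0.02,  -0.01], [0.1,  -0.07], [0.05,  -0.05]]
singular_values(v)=[0.14, 0.02]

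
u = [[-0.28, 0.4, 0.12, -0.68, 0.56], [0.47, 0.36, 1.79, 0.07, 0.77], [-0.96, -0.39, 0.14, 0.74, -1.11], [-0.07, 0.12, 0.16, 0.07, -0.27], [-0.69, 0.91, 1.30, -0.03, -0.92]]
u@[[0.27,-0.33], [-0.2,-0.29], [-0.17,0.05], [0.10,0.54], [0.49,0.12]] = [[0.03,  -0.32], [0.13,  -0.04], [-0.67,  0.7], [-0.20,  0.0], [-1.04,  -0.10]]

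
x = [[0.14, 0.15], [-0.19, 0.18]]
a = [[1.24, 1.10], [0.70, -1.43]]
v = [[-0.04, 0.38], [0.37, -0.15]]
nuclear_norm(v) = 0.76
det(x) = 0.05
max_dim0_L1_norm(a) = 2.53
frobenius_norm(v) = 0.55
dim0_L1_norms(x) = [0.33, 0.33]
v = a @ x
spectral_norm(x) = 0.26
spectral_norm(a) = 1.83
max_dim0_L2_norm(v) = 0.41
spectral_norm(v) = 0.47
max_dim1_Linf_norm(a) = 1.43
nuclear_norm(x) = 0.47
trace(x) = 0.32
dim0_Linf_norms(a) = [1.24, 1.43]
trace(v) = -0.19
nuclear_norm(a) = 3.22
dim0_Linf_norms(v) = [0.37, 0.38]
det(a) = -2.54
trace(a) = -0.19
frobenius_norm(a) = 2.30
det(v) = -0.13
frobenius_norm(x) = 0.33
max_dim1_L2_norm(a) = 1.66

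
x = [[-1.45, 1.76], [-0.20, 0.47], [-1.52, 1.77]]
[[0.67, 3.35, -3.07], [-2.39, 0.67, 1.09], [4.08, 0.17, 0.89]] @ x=[[3.02, -2.68], [1.67, -1.96], [-7.30, 8.84]]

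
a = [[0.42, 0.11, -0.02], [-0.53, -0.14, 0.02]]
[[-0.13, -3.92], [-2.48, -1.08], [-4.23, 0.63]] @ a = [[2.02, 0.53, -0.08],[-0.47, -0.12, 0.03],[-2.11, -0.55, 0.1]]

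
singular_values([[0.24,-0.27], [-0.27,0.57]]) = [0.72, 0.09]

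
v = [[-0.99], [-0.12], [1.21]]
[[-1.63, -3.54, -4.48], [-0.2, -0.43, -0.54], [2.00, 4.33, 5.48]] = v @ [[1.65, 3.58, 4.53]]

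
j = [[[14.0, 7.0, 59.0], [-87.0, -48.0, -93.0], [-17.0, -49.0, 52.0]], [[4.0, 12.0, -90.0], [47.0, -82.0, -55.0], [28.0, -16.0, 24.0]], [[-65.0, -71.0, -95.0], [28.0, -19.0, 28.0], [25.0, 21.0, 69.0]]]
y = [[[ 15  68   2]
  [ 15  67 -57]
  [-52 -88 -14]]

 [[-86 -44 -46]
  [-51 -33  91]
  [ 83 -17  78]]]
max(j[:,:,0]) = 47.0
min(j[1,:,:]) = -90.0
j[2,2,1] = 21.0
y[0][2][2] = -14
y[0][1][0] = 15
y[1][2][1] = -17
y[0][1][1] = 67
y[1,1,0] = -51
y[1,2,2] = 78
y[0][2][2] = -14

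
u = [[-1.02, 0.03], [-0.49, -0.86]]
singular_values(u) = [1.22, 0.73]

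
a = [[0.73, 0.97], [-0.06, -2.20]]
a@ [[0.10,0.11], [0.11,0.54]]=[[0.18, 0.60], [-0.25, -1.19]]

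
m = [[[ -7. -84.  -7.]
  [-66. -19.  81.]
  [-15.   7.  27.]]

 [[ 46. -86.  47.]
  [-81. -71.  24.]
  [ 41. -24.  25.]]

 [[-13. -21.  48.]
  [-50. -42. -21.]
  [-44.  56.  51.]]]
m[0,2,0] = -15.0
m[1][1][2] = 24.0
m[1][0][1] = -86.0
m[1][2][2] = 25.0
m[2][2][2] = 51.0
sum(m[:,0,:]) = -77.0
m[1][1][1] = -71.0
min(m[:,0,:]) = -86.0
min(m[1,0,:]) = -86.0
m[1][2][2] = 25.0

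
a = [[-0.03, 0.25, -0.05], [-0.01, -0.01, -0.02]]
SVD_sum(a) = [[-0.03,0.25,-0.05], [0.00,-0.00,0.0]] + [[-0.00, -0.0, -0.00], [-0.01, -0.01, -0.02]]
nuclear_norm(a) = 0.28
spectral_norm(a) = 0.26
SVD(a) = [[-1.00,  0.02],[0.02,  1.00]] @ diag([0.25675288630380927, 0.02404070245777334]) @ [[0.12, -0.97, 0.19], [-0.44, -0.22, -0.87]]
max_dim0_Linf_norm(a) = 0.25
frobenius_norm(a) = 0.26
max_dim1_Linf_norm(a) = 0.25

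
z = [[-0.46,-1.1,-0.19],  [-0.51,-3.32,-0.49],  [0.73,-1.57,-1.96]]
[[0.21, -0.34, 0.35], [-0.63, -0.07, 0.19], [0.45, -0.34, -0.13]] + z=[[-0.25,-1.44,0.16], [-1.14,-3.39,-0.3], [1.18,-1.91,-2.09]]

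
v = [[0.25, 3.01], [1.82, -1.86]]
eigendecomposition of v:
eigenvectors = [[0.89, -0.64], [0.45, 0.77]]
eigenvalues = [1.76, -3.37]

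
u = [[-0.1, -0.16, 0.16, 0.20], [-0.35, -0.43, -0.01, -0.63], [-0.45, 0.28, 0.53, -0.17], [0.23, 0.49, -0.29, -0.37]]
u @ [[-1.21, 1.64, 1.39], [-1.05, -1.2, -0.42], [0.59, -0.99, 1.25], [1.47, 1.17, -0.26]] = [[0.68, 0.1, 0.08], [-0.06, -0.79, -0.15], [0.31, -1.8, -0.04], [-1.51, -0.36, -0.15]]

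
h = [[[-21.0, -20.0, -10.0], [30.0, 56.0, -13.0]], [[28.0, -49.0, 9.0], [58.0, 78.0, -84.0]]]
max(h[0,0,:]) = -10.0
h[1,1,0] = 58.0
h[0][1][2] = -13.0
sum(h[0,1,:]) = 73.0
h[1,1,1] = 78.0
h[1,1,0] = 58.0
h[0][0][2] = -10.0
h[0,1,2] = -13.0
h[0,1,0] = 30.0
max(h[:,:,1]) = 78.0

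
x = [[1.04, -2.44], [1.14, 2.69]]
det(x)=5.579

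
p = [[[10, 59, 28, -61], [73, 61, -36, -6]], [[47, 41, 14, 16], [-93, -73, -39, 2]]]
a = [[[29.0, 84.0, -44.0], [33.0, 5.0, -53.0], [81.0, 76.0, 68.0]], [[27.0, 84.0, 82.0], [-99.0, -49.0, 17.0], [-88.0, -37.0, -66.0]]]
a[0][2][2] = 68.0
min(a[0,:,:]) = -53.0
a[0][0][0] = 29.0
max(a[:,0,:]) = 84.0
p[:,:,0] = [[10, 73], [47, -93]]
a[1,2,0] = -88.0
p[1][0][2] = 14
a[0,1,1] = 5.0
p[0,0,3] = -61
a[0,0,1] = 84.0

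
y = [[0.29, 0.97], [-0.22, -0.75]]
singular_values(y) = [1.28, 0.0]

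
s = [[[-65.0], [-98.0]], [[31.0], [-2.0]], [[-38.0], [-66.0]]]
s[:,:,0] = [[-65.0, -98.0], [31.0, -2.0], [-38.0, -66.0]]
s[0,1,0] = -98.0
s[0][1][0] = -98.0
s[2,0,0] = -38.0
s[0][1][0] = -98.0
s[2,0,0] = -38.0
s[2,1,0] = -66.0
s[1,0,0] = 31.0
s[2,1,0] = -66.0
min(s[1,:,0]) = -2.0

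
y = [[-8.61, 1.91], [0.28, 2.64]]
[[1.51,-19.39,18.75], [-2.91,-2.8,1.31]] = y@[[-0.41, 1.97, -2.02], [-1.06, -1.27, 0.71]]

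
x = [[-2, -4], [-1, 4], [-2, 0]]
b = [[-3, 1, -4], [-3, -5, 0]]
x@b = [[18, 18, 8], [-9, -21, 4], [6, -2, 8]]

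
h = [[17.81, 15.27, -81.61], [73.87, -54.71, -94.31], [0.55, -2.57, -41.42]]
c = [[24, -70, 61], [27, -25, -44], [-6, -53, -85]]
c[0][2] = 61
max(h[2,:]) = 0.55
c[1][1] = -25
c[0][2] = 61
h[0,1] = 15.27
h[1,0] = 73.87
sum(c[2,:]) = -144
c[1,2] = -44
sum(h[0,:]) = -48.53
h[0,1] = 15.27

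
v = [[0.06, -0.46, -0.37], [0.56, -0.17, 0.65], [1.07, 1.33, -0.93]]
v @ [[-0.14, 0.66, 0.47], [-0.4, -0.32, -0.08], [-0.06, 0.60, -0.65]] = [[0.2, -0.04, 0.31], [-0.05, 0.81, -0.15], [-0.63, -0.28, 1.00]]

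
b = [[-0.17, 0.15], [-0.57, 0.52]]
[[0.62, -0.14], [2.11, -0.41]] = b @ [[-2.54,3.41], [1.28,2.94]]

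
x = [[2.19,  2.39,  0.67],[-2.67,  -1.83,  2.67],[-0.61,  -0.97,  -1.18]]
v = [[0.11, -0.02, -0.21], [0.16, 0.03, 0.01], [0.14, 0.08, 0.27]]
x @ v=[[0.72, 0.08, -0.26], [-0.21, 0.21, 1.26], [-0.39, -0.11, -0.2]]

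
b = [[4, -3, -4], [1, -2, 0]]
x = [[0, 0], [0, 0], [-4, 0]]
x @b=[[0, 0, 0], [0, 0, 0], [-16, 12, 16]]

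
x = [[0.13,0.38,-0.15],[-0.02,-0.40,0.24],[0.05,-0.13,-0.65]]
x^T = [[0.13, -0.02, 0.05],  [0.38, -0.40, -0.13],  [-0.15, 0.24, -0.65]]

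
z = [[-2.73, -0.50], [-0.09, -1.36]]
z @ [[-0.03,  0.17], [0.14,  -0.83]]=[[0.01, -0.05],[-0.19, 1.11]]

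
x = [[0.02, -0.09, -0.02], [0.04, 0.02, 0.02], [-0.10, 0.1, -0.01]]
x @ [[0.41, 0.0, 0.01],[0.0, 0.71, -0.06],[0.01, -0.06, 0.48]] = [[0.01, -0.06, -0.0], [0.02, 0.01, 0.01], [-0.04, 0.07, -0.01]]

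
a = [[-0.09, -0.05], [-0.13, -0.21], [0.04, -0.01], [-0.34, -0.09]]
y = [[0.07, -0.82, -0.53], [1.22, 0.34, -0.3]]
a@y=[[-0.07,0.06,0.06], [-0.27,0.04,0.13], [-0.01,-0.04,-0.02], [-0.13,0.25,0.21]]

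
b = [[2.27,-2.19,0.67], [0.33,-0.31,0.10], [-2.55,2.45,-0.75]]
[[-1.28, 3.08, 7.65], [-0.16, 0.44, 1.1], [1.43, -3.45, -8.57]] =b @ [[0.74,-0.12,1.55], [2.1,-1.52,-1.57], [2.44,0.04,1.03]]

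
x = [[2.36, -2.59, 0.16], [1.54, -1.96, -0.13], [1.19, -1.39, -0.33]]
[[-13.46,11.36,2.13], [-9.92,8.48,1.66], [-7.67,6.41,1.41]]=x @ [[-2.66,1.56,0.58],[2.87,-3.03,-0.34],[1.56,-1.04,-0.75]]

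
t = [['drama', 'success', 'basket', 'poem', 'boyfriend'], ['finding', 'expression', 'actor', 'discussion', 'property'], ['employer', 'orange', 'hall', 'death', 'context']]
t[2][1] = 'orange'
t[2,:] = ['employer', 'orange', 'hall', 'death', 'context']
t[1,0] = 'finding'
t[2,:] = ['employer', 'orange', 'hall', 'death', 'context']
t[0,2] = 'basket'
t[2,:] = ['employer', 'orange', 'hall', 'death', 'context']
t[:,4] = ['boyfriend', 'property', 'context']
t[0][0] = 'drama'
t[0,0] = 'drama'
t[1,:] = ['finding', 'expression', 'actor', 'discussion', 'property']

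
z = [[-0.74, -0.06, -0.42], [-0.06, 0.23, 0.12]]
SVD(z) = [[-1.00,0.03], [0.03,1.0]] @ diag([0.8533442700394871, 0.2651481789316586]) @ [[0.86,0.08,0.50], [-0.31,0.86,0.40]]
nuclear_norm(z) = 1.12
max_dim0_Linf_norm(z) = 0.74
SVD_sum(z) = [[-0.74,-0.07,-0.42], [0.02,0.00,0.01]] + [[-0.00,0.01,0.00], [-0.08,0.23,0.11]]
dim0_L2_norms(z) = [0.74, 0.24, 0.44]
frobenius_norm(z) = 0.89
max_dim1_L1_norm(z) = 1.22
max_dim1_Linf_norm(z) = 0.74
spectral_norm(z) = 0.85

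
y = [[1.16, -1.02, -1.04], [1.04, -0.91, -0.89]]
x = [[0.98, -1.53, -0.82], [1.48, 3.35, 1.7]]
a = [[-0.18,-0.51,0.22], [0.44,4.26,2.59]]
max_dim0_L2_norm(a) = 4.29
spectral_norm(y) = 2.48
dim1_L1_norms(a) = [0.91, 7.29]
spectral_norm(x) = 4.26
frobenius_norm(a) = 5.04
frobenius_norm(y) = 2.48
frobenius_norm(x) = 4.50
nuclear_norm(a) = 5.49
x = a + y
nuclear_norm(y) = 2.51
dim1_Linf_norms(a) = [0.51, 4.26]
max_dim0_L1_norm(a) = 4.77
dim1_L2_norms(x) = [1.99, 4.04]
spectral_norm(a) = 5.02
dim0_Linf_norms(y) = [1.16, 1.02, 1.04]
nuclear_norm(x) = 5.73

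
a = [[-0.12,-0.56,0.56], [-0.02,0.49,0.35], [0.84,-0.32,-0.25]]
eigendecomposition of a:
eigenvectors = [[0.65+0.00j,0.58+0.10j,(0.58-0.1j)], [(0.19+0j),0.03-0.52j,0.03+0.52j], [-0.73+0.00j,(0.62+0j),0.62-0.00j]]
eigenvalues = [(-0.91+0j), (0.52+0.4j), (0.52-0.4j)]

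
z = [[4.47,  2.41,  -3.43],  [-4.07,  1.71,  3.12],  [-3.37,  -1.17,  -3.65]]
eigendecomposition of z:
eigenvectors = [[(-0.32-0.46j),-0.32+0.46j,0.38+0.00j],[(0.8+0j),0.80-0.00j,(-0.19+0j)],[(0.09+0.17j),(0.09-0.17j),(0.9+0j)]]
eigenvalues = [(3.68+3j), (3.68-3j), (-4.83+0j)]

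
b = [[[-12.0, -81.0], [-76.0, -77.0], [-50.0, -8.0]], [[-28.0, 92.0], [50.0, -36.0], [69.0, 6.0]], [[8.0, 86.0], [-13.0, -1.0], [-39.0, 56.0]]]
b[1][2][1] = 6.0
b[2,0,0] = 8.0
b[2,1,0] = -13.0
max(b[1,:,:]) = 92.0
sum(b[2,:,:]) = 97.0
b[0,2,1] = -8.0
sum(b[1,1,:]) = 14.0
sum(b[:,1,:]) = -153.0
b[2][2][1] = 56.0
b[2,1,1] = -1.0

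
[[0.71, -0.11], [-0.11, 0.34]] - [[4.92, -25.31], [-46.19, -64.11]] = [[-4.21, 25.20], [46.08, 64.45]]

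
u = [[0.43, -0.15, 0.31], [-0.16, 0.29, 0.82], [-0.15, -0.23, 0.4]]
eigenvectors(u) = [[(-0.84+0j), 0.34+0.11j, 0.34-0.11j], [(0.55+0j), 0.80+0.00j, (0.8-0j)], [(-0+0j), 0.07+0.48j, (0.07-0.48j)]]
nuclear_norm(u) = 1.82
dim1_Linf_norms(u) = [0.43, 0.82, 0.4]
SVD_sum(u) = [[-0.02, 0.03, 0.24], [-0.08, 0.12, 0.85], [-0.04, 0.05, 0.37]] + [[0.42, -0.24, 0.07], [-0.14, 0.08, -0.02], [0.04, -0.02, 0.01]] + [[0.03,  0.05,  -0.0], [0.06,  0.1,  -0.01], [-0.15,  -0.26,  0.02]]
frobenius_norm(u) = 1.15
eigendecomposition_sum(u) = [[(0.42+0j), (-0.17+0j), -0.09+0.00j],  [-0.27+0.00j, (0.11+0j), (0.06+0j)],  [0j, -0.00+0.00j, -0.00+0.00j]] + [[0.01+0.07j,(0.01+0.1j),0.20-0.07j],[0.06+0.13j,0.09+0.20j,(0.38-0.27j)],[(-0.08+0.05j),(-0.11+0.07j),(0.2+0.2j)]] + [[0.01-0.07j,(0.01-0.1j),(0.2+0.07j)], [(0.06-0.13j),0.09-0.20j,(0.38+0.27j)], [-0.08-0.05j,-0.11-0.07j,0.20-0.20j]]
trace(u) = 1.12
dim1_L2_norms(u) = [0.55, 0.88, 0.49]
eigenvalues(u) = [(0.53+0j), (0.3+0.47j), (0.3-0.47j)]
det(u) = 0.16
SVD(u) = [[0.25, -0.95, -0.19], [0.89, 0.3, -0.35], [0.39, -0.08, 0.92]] @ diag([0.9733772255136202, 0.5155512242204529, 0.32824337320987734]) @ [[-0.09, 0.13, 0.99], [-0.86, 0.48, -0.15], [-0.50, -0.87, 0.07]]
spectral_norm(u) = 0.97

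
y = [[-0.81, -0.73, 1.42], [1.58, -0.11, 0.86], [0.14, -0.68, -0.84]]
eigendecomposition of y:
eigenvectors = [[(0.05+0.53j),(0.05-0.53j),-0.70+0.00j], [0.78+0.00j,0.78-0.00j,0.43+0.00j], [-0.11+0.31j,(-0.11-0.31j),0.57+0.00j]]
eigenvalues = [(-0.12+1.42j), (-0.12-1.42j), (-1.52+0j)]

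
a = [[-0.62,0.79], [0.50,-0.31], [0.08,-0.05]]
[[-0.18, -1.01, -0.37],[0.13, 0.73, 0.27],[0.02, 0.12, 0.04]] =a @ [[0.23, 1.31, 0.48], [-0.05, -0.25, -0.09]]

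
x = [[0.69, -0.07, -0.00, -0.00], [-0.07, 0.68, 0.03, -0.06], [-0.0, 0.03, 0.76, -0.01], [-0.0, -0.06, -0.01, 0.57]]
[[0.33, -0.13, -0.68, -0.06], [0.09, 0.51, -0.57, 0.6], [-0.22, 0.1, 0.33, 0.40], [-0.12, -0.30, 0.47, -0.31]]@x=[[0.24,-0.13,-0.52,-0.02],[0.03,0.29,-0.42,0.32],[-0.16,0.07,0.25,0.22],[-0.06,-0.16,0.35,-0.16]]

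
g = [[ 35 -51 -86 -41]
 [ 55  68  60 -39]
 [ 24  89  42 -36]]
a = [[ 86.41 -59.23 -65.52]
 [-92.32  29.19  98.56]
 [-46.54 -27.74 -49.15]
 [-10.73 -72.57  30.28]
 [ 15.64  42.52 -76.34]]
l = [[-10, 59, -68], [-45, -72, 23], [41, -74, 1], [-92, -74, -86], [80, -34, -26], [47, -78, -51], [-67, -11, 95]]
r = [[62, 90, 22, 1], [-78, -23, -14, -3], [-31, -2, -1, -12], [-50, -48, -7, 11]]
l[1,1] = -72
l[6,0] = -67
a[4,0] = 15.64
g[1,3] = -39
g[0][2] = -86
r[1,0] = -78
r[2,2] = -1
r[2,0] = -31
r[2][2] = -1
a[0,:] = [86.41, -59.23, -65.52]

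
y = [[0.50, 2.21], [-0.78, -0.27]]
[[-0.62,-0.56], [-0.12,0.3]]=y @ [[0.27, -0.32], [-0.34, -0.18]]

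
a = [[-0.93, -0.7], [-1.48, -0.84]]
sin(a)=[[-0.43, -0.37], [-0.78, -0.38]]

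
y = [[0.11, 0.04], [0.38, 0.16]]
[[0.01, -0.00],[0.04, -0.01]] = y @[[0.05, 0.00],  [0.10, -0.07]]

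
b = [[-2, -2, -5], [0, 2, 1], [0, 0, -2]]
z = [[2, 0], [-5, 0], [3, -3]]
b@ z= [[-9, 15], [-7, -3], [-6, 6]]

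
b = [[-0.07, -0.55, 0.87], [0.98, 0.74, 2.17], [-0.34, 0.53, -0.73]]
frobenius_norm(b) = 2.87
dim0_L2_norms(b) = [1.04, 1.06, 2.45]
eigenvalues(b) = [(-0.63+0.52j), (-0.63-0.52j), (1.2+0j)]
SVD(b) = [[0.26, 0.72, -0.64], [0.93, -0.37, -0.04], [-0.27, -0.59, -0.76]] @ diag([2.655983903922044, 1.0350694240614746, 0.29151464711067865]) @ [[0.37, 0.15, 0.92],[-0.21, -0.95, 0.24],[0.91, -0.28, -0.32]]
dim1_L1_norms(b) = [1.49, 3.89, 1.6]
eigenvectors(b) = [[(0.79+0j), 0.79-0.00j, -0.20+0.00j], [(0.19-0.34j), 0.19+0.34j, 0.93+0.00j], [(-0.4+0.26j), -0.40-0.26j, 0.29+0.00j]]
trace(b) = -0.06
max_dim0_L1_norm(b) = 3.77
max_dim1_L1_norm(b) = 3.89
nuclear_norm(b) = 3.98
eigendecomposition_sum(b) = [[0.01+0.70j, (-0.18-0.11j), 0.57+0.83j], [0.30+0.16j, (-0.09+0.05j), 0.49-0.05j], [(-0.23-0.35j), 0.12-0.00j, (-0.55-0.23j)]] + [[(0.01-0.7j), (-0.18+0.11j), 0.57-0.83j], [0.30-0.16j, -0.09-0.05j, (0.49+0.05j)], [(-0.23+0.35j), (0.12+0j), (-0.55+0.23j)]] + [[-0.08+0.00j,(-0.2+0j),-0.26-0.00j], [0.38-0.00j,0.91-0.00j,(1.2+0j)], [0.12-0.00j,0.29-0.00j,(0.37+0j)]]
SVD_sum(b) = [[0.25, 0.10, 0.63], [0.91, 0.37, 2.26], [-0.26, -0.11, -0.66]] + [[-0.15,-0.71,0.18], [0.08,0.36,-0.09], [0.13,0.58,-0.15]] + [[-0.17, 0.05, 0.06], [-0.01, 0.00, 0.0], [-0.2, 0.06, 0.07]]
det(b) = 0.80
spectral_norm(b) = 2.66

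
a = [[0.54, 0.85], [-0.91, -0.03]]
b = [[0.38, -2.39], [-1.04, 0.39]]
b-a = [[-0.16, -3.24],[-0.13, 0.42]]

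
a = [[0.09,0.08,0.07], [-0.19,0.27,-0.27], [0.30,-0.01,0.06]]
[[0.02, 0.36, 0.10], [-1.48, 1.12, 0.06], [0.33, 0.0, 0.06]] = a@[[0.5, 0.13, 0.16], [-2.59, 4.32, 0.69], [2.55, 0.08, 0.37]]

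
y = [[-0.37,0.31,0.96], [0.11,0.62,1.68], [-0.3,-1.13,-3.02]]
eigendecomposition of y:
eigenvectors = [[0.34, 0.95, -0.10],[0.47, 0.23, 0.93],[-0.82, -0.22, -0.34]]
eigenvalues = [-2.25, -0.51, -0.0]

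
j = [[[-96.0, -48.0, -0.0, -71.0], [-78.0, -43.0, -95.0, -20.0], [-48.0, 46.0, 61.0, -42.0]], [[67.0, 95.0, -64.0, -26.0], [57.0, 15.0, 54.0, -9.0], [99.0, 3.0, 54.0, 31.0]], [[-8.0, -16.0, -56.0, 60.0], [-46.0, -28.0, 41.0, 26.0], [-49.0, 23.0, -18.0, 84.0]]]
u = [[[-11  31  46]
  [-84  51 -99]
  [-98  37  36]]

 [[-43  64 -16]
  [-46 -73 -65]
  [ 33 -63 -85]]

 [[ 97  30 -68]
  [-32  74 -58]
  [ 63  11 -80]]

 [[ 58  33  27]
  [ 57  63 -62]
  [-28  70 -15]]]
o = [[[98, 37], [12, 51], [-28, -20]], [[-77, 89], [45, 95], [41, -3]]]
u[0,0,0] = -11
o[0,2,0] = -28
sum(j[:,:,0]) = -102.0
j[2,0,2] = -56.0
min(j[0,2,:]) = -48.0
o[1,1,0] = 45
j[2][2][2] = -18.0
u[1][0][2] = -16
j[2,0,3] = 60.0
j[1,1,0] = 57.0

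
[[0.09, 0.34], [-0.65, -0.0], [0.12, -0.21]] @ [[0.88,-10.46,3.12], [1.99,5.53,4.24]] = [[0.76, 0.94, 1.72], [-0.57, 6.80, -2.03], [-0.31, -2.42, -0.52]]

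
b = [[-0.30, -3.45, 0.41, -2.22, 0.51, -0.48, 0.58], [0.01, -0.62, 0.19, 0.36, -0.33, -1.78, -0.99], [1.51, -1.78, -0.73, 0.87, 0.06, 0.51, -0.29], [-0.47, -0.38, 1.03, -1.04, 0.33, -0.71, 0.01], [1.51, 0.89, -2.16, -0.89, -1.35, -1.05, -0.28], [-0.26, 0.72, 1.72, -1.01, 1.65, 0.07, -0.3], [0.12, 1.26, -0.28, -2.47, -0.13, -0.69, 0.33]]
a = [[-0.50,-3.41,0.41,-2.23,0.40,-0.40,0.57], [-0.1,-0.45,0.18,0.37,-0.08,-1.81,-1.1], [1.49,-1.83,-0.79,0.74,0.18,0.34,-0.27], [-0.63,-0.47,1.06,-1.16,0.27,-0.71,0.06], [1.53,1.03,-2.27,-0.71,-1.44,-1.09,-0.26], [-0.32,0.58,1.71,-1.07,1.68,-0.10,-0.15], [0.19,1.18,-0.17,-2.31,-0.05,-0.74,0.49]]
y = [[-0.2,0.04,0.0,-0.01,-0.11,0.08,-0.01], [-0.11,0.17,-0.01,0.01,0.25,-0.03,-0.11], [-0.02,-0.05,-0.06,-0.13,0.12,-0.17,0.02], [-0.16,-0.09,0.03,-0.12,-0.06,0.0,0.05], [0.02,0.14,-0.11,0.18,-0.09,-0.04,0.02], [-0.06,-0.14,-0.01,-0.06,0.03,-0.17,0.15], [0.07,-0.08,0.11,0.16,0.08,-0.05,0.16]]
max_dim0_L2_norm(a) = 4.26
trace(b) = -3.64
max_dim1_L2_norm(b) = 4.23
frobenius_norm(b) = 7.76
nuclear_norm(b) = 16.60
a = y + b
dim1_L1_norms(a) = [7.92, 4.09, 5.64, 4.36, 8.33, 5.61, 5.13]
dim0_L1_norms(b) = [4.18, 9.1, 6.52, 8.86, 4.36, 5.29, 2.78]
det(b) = -0.23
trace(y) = -0.31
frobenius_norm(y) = 0.73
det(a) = 7.38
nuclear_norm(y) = 1.60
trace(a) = -3.95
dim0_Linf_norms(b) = [1.51, 3.45, 2.16, 2.47, 1.65, 1.78, 0.99]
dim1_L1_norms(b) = [7.95, 4.28, 5.75, 3.97, 8.13, 5.73, 5.28]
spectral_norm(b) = 4.65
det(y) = 0.00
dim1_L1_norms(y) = [0.45, 0.69, 0.57, 0.51, 0.6, 0.62, 0.71]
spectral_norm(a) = 4.85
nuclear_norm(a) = 16.73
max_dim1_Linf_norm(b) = 3.45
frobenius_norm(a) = 7.78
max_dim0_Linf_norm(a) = 3.41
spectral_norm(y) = 0.41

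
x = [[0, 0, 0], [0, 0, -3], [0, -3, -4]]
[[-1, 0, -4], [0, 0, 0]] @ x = [[0, 12, 16], [0, 0, 0]]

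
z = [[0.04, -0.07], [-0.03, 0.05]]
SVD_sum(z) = [[0.04, -0.07], [-0.03, 0.05]] + [[-0.0, -0.0],  [-0.00, -0.0]]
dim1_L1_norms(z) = [0.11, 0.08]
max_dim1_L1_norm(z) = 0.11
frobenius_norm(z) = 0.10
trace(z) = 0.09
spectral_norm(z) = 0.10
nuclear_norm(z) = 0.10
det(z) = -0.00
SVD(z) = [[-0.81, 0.59], [0.59, 0.81]] @ diag([0.09949366711458496, 0.001005089096623925]) @ [[-0.5, 0.86], [-0.86, -0.5]]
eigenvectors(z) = [[-0.86,  0.81], [-0.51,  -0.59]]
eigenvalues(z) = [-0.0, 0.09]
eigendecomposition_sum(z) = [[-0.00, -0.00], [-0.0, -0.00]] + [[0.04, -0.07],[-0.03, 0.05]]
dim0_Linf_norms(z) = [0.04, 0.07]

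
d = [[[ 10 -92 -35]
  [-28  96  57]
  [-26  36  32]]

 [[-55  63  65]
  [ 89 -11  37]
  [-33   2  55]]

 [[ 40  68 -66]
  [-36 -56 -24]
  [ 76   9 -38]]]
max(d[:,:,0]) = 89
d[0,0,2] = -35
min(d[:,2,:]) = -38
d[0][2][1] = 36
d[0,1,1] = 96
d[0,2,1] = 36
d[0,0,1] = -92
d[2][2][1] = 9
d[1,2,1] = 2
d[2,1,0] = -36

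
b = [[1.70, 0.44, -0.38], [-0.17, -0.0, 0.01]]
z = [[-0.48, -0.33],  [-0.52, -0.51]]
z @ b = [[-0.76, -0.21, 0.18],[-0.80, -0.23, 0.19]]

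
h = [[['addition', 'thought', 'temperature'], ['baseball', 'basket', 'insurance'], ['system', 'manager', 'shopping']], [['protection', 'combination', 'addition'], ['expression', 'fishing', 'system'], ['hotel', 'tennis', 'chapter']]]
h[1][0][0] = 'protection'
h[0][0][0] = 'addition'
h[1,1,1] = 'fishing'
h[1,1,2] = 'system'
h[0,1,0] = 'baseball'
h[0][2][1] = 'manager'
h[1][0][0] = 'protection'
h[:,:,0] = [['addition', 'baseball', 'system'], ['protection', 'expression', 'hotel']]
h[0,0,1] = 'thought'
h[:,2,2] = ['shopping', 'chapter']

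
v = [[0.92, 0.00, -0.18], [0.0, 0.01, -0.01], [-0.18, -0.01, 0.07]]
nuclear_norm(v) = 1.00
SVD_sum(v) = [[0.92, 0.00, -0.19], [0.0, 0.0, -0.0], [-0.19, -0.0, 0.04]] + [[0.0, -0.0, 0.01],[-0.00, 0.00, -0.01],[0.01, -0.01, 0.03]] + [[0.00,0.0,0.00], [0.00,0.01,0.0], [0.0,0.0,0.0]]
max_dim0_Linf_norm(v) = 0.92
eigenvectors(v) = [[-0.98, -0.19, 0.07],[-0.0, 0.34, 0.94],[0.2, -0.92, 0.33]]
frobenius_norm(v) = 0.96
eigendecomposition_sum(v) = [[0.92, 0.00, -0.19],[0.00, 0.0, -0.00],[-0.19, -0.0, 0.04]] + [[0.0,  -0.0,  0.01], [-0.0,  0.00,  -0.01], [0.01,  -0.01,  0.03]] + [[0.0,0.00,0.0], [0.00,0.01,0.00], [0.0,0.00,0.00]]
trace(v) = 1.00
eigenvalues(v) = [0.96, 0.04, 0.01]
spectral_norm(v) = 0.96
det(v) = 0.00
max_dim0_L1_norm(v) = 1.1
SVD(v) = [[-0.98, 0.19, 0.07],[-0.0, -0.34, 0.94],[0.20, 0.92, 0.33]] @ diag([0.9565504971743235, 0.03700900323710252, 0.006440499588573872]) @ [[-0.98, -0.0, 0.2],[0.19, -0.34, 0.92],[0.07, 0.94, 0.33]]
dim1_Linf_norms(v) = [0.92, 0.01, 0.18]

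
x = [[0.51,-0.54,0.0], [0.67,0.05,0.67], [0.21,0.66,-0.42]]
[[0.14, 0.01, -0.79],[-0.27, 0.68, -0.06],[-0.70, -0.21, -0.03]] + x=[[0.65, -0.53, -0.79], [0.40, 0.73, 0.61], [-0.49, 0.45, -0.45]]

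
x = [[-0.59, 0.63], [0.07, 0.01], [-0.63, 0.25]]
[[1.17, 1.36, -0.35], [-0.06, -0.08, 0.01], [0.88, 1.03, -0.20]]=x @ [[-1.04,-1.24,0.15], [0.88,1.00,-0.42]]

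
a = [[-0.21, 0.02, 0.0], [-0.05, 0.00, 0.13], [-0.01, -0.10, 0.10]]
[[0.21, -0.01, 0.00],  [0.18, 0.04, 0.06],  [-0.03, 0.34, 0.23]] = a @ [[-0.87,-0.24,-0.19], [1.37,-3.12,-1.88], [1.02,0.22,0.38]]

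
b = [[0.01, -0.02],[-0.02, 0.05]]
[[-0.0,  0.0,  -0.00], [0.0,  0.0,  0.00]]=b @[[0.01, 0.00, 0.01], [0.01, 0.0, 0.01]]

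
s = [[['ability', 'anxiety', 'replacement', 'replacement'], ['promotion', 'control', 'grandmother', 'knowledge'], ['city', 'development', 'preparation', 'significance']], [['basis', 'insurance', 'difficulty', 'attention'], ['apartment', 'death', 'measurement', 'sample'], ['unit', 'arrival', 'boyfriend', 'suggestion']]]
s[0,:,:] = [['ability', 'anxiety', 'replacement', 'replacement'], ['promotion', 'control', 'grandmother', 'knowledge'], ['city', 'development', 'preparation', 'significance']]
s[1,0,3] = 'attention'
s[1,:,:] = [['basis', 'insurance', 'difficulty', 'attention'], ['apartment', 'death', 'measurement', 'sample'], ['unit', 'arrival', 'boyfriend', 'suggestion']]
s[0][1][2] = 'grandmother'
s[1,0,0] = 'basis'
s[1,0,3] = 'attention'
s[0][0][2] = 'replacement'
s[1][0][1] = 'insurance'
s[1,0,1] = 'insurance'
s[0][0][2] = 'replacement'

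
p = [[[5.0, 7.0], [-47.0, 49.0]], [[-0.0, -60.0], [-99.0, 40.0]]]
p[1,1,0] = -99.0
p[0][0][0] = 5.0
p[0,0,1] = 7.0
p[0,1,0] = -47.0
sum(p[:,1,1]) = 89.0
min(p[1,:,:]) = -99.0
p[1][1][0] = -99.0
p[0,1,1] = 49.0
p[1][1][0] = -99.0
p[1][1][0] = -99.0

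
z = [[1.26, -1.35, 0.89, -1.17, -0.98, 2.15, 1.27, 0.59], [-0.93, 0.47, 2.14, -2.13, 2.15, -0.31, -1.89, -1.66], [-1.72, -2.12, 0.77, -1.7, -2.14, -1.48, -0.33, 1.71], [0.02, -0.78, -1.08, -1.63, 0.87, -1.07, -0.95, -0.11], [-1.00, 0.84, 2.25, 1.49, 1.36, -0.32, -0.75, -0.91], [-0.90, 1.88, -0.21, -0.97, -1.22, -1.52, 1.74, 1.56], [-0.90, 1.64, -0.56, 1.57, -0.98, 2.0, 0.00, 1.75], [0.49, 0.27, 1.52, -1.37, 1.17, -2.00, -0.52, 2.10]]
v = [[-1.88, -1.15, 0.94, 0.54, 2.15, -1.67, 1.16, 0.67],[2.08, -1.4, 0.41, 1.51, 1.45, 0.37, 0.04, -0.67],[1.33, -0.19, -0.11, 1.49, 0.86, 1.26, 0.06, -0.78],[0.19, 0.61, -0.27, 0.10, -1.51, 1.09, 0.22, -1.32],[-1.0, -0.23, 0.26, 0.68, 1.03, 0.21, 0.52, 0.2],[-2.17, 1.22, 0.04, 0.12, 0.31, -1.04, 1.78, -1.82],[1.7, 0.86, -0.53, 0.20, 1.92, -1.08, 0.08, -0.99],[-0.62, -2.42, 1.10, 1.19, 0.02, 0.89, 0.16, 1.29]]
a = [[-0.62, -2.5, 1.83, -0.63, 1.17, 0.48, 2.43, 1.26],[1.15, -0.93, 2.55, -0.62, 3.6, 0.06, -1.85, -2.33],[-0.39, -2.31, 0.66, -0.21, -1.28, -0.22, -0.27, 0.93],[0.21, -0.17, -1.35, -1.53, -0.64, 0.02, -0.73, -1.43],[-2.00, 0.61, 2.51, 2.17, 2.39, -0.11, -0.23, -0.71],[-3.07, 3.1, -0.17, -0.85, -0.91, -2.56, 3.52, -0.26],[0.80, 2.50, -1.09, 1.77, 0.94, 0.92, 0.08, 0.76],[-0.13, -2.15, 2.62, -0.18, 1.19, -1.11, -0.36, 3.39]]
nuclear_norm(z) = 27.20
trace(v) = -1.93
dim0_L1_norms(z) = [7.22, 9.35, 9.42, 12.03, 10.87, 10.85, 7.45, 10.39]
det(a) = -248.64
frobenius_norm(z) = 10.87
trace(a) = 0.88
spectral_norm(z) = 6.12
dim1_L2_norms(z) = [3.62, 4.61, 4.55, 2.69, 3.51, 3.82, 3.78, 3.81]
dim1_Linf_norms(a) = [2.5, 3.6, 2.31, 1.53, 2.51, 3.52, 2.5, 3.39]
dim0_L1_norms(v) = [10.97, 8.08, 3.66, 5.83, 9.25, 7.61, 4.02, 7.74]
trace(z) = 2.81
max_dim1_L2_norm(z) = 4.61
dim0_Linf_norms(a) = [3.07, 3.1, 2.62, 2.17, 3.6, 2.56, 3.52, 3.39]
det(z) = 2344.27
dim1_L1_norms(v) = [10.16, 7.93, 6.08, 5.31, 4.13, 8.5, 7.36, 7.69]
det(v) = -0.01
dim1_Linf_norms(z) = [2.15, 2.15, 2.14, 1.63, 2.25, 1.88, 2.0, 2.1]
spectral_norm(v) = 5.03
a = v + z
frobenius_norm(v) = 8.80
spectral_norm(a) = 7.76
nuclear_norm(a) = 30.01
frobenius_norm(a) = 12.92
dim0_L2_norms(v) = [4.32, 3.44, 1.64, 2.6, 3.82, 2.96, 2.21, 3.04]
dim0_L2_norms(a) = [4.0, 5.77, 5.15, 3.43, 5.02, 2.99, 4.74, 4.75]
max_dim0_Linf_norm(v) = 2.42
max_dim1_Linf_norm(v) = 2.42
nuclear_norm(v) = 18.44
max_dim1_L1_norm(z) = 11.97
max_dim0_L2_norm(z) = 4.35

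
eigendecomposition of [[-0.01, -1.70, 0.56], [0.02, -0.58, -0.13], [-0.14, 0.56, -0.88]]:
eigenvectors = [[(-0.99+0j), -0.87+0.00j, (-0.87-0j)], [-0.12+0.00j, -0.28+0.19j, (-0.28-0.19j)], [0.12+0.00j, (0.05+0.34j), (0.05-0.34j)]]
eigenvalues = [(-0.28+0j), (-0.59+0.15j), (-0.59-0.15j)]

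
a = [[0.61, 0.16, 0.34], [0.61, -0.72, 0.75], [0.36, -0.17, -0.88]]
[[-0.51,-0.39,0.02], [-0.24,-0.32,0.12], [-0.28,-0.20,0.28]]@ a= [[-0.54,0.2,-0.48],  [-0.3,0.17,-0.43],  [-0.19,0.05,-0.49]]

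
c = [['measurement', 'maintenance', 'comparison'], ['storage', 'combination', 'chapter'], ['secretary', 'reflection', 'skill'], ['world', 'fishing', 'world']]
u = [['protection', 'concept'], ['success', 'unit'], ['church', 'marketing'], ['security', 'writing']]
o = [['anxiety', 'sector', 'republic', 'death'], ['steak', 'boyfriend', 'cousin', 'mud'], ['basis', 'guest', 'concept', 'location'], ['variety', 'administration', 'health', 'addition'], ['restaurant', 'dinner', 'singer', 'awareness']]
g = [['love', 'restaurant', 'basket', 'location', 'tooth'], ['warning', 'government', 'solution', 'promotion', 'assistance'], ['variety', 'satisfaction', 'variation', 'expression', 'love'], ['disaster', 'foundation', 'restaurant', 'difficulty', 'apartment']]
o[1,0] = 'steak'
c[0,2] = 'comparison'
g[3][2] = 'restaurant'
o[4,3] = 'awareness'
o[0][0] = 'anxiety'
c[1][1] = 'combination'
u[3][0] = 'security'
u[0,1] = 'concept'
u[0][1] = 'concept'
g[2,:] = ['variety', 'satisfaction', 'variation', 'expression', 'love']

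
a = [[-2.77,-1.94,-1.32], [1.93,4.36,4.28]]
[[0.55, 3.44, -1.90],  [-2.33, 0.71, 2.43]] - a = [[3.32, 5.38, -0.58], [-4.26, -3.65, -1.85]]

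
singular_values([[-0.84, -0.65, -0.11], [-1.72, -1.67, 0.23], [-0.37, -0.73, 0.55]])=[2.75, 0.59, 0.0]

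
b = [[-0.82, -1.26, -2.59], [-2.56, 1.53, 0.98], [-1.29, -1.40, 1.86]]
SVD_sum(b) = [[1.05, -0.59, -1.61], [-1.35, 0.75, 2.06], [-0.92, 0.51, 1.40]] + [[-1.86, -0.32, -1.1], [-1.24, -0.21, -0.74], [-0.31, -0.05, -0.18]] + [[-0.01,-0.35,0.12], [0.03,0.99,-0.34], [-0.06,-1.86,0.64]]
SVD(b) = [[0.54,0.82,0.16],[-0.69,0.55,-0.46],[-0.47,0.14,0.87]] @ diag([3.7067590890145503, 2.656162619842918, 2.2608487771094343]) @ [[0.52, -0.29, -0.8],  [-0.85, -0.15, -0.5],  [-0.03, -0.95, 0.33]]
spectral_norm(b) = 3.71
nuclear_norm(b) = 8.62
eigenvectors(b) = [[(0.83+0j), 0.34+0.22j, 0.34-0.22j], [(0.42+0j), -0.78+0.00j, (-0.78-0j)], [0.37+0.00j, (0.04-0.47j), (0.04+0.47j)]]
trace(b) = 2.57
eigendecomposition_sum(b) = [[(-1.81-0j), (-0.84+0j), -0.86+0.00j], [(-0.92-0j), -0.43+0.00j, (-0.44+0j)], [(-0.81-0j), -0.38+0.00j, (-0.39+0j)]] + [[(0.49+0.03j), -0.21-0.61j, (-0.86+0.64j)], [-0.82+0.48j, (0.98+0.76j), (0.71-1.93j)], [-0.24-0.52j, -0.51+0.55j, 1.12+0.53j]] + [[(0.49-0.03j), (-0.21+0.61j), (-0.86-0.64j)],[-0.82-0.48j, 0.98-0.76j, 0.71+1.93j],[(-0.24+0.52j), (-0.51-0.55j), (1.12-0.53j)]]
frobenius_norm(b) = 5.09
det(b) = -22.26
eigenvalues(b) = [(-2.62+0j), (2.6+1.32j), (2.6-1.32j)]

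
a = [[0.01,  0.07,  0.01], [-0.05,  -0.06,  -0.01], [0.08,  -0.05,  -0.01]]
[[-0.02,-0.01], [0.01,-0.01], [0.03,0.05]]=a@[[0.23,0.46], [-0.25,-0.21], [-0.37,0.2]]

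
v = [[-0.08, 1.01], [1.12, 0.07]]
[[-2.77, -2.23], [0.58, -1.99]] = v @ [[0.69,-1.63], [-2.69,-2.34]]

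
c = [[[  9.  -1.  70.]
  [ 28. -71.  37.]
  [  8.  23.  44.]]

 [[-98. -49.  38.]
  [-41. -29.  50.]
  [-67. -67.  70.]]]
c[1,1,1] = -29.0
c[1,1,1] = -29.0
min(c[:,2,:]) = -67.0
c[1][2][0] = -67.0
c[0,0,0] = 9.0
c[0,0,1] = -1.0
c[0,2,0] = 8.0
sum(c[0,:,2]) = 151.0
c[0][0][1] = -1.0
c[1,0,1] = -49.0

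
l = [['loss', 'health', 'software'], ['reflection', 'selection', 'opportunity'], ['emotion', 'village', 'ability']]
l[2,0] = 'emotion'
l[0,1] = 'health'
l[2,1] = 'village'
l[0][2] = 'software'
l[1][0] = 'reflection'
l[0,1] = 'health'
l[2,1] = 'village'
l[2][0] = 'emotion'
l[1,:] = ['reflection', 'selection', 'opportunity']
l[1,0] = 'reflection'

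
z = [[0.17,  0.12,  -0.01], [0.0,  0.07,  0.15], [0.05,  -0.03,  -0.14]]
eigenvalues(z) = [0.19, -0.09, -0.0]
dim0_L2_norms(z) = [0.18, 0.14, 0.21]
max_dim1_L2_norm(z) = 0.21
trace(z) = 0.10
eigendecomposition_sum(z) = [[0.16, 0.14, 0.06], [0.03, 0.02, 0.01], [0.02, 0.02, 0.01]] + [[0.01, -0.02, -0.07], [-0.03, 0.05, 0.14], [0.03, -0.05, -0.15]] + [[-0.0, 0.0, 0.00], [0.0, -0.0, -0.0], [-0.0, 0.0, 0.00]]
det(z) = 0.00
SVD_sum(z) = [[0.0, 0.03, 0.05], [0.01, 0.08, 0.15], [-0.01, -0.06, -0.12]] + [[0.17, 0.09, -0.06], [-0.01, -0.01, 0.0], [0.06, 0.03, -0.02]] + [[-0.0, 0.0, -0.00], [0.00, -0.0, 0.0], [0.00, -0.0, 0.00]]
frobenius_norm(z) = 0.31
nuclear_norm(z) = 0.43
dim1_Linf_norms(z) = [0.17, 0.15, 0.14]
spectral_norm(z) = 0.22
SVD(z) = [[-0.25, 0.95, -0.21], [-0.75, -0.05, 0.66], [0.61, 0.32, 0.72]] @ diag([0.2205161218960404, 0.21253732311341136, 0.0007254431170408014]) @ [[-0.05,-0.46,-0.89], [0.83,0.47,-0.29], [0.55,-0.75,0.36]]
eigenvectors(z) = [[0.98,-0.33,0.55], [0.17,0.65,-0.75], [0.13,-0.68,0.36]]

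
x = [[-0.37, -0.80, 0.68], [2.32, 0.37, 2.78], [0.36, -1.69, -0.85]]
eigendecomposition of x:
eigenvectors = [[(0.75+0j), 0.07+0.31j, 0.07-0.31j], [0.08+0.00j, 0.81+0.00j, (0.81-0j)], [-0.66+0.00j, (-0.14+0.48j), (-0.14-0.48j)]]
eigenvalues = [(-1.06+0j), (0.1+2.53j), (0.1-2.53j)]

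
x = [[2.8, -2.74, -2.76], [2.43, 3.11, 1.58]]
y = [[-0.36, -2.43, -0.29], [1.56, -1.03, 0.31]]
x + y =[[2.44, -5.17, -3.05], [3.99, 2.08, 1.89]]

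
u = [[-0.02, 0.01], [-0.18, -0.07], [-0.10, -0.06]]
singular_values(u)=[0.23, 0.02]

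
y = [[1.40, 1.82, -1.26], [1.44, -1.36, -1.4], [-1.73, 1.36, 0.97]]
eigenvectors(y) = [[(0.81+0j), (0.6-0.03j), 0.60+0.03j], [0.41+0.00j, -0.28+0.14j, -0.28-0.14j], [-0.42+0.00j, (0.73+0j), 0.73-0.00j]]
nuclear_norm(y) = 6.35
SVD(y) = [[-0.32, 0.95, -0.01], [-0.68, -0.21, 0.71], [0.67, 0.23, 0.71]] @ diag([3.4806520900972475, 2.505711186355757, 0.3647910062944074]) @ [[-0.74,0.36,0.57], [0.25,0.93,-0.27], [-0.63,-0.06,-0.78]]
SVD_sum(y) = [[0.81, -0.39, -0.63], [1.73, -0.84, -1.34], [-1.71, 0.83, 1.33]] + [[0.59, 2.21, -0.64], [-0.13, -0.50, 0.14], [0.14, 0.54, -0.16]] + [[0.00, 0.0, 0.00],[-0.16, -0.01, -0.2],[-0.16, -0.01, -0.20]]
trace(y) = 1.01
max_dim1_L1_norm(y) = 4.48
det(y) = 3.18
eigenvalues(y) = [(2.97+0j), (-0.98+0.33j), (-0.98-0.33j)]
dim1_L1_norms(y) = [4.48, 4.2, 4.06]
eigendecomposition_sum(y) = [[2.00+0.00j, 0.36+0.00j, (-1.51+0j)], [(1+0j), 0.18+0.00j, -0.76+0.00j], [-1.05-0.00j, -0.19-0.00j, 0.79-0.00j]] + [[-0.30-0.36j, (0.73+1.97j), (0.13+1.21j)], [(0.22+0.1j), -0.77-0.78j, (-0.32-0.54j)], [(-0.34-0.45j), 0.78+2.42j, (0.09+1.46j)]] + [[(-0.3+0.36j), 0.73-1.97j, (0.13-1.21j)],[(0.22-0.1j), -0.77+0.78j, (-0.32+0.54j)],[-0.34+0.45j, (0.78-2.42j), 0.09-1.46j]]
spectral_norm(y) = 3.48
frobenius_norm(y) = 4.30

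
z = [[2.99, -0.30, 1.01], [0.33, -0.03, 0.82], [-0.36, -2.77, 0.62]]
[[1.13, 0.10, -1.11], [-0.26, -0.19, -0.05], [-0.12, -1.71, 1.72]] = z@ [[0.55, 0.18, -0.46], [-0.15, 0.53, -0.54], [-0.55, -0.28, 0.10]]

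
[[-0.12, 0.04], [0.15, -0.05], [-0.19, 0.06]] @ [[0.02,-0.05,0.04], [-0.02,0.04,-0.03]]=[[-0.00, 0.01, -0.01], [0.00, -0.01, 0.01], [-0.0, 0.01, -0.01]]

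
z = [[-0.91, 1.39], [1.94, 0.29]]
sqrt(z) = [[(0.39+0.96j), (0.48-0.57j)], [0.67-0.80j, (0.81+0.47j)]]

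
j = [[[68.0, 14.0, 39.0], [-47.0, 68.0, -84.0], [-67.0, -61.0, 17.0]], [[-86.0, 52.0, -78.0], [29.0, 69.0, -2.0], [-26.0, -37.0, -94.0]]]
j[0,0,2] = 39.0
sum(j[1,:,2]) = -174.0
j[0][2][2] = 17.0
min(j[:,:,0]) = -86.0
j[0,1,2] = -84.0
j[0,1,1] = 68.0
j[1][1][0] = 29.0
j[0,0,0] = 68.0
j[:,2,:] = [[-67.0, -61.0, 17.0], [-26.0, -37.0, -94.0]]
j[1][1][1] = 69.0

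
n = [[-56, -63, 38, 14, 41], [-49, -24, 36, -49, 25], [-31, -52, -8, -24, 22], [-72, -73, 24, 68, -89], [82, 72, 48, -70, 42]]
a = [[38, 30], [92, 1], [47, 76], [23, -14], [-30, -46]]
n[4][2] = 48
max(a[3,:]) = 23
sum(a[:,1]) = 47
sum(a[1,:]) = 93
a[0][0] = 38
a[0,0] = 38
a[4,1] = -46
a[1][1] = 1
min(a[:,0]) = -30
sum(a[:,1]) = 47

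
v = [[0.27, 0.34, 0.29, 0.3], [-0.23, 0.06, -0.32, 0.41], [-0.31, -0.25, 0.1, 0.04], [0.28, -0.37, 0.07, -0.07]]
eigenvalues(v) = [(-0.19+0.49j), (-0.19-0.49j), (0.37+0.2j), (0.37-0.2j)]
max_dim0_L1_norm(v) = 1.09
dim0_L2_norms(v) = [0.55, 0.56, 0.45, 0.51]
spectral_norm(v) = 0.66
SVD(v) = [[-0.83,  0.28,  0.3,  0.37],  [-0.21,  -0.8,  0.5,  -0.27],  [0.38,  -0.25,  0.22,  0.86],  [0.35,  0.47,  0.78,  -0.21]] @ diag([0.6625059154018346, 0.6514931560892266, 0.34751493549867346, 0.31745227866851083]) @ [[-0.3, -0.78, -0.17, -0.52],[0.72, -0.10, 0.53, -0.44],[0.34, -0.61, 0.02, 0.72],[-0.53, -0.09, 0.83, 0.16]]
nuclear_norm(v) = 1.98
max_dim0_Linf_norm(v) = 0.41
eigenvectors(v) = [[(0.1+0.46j), 0.10-0.46j, (-0.25-0.51j), -0.25+0.51j], [(-0.61+0j), (-0.61-0j), -0.35+0.07j, (-0.35-0.07j)], [-0.36-0.05j, -0.36+0.05j, (0.62+0j), 0.62-0.00j], [0.14-0.50j, 0.14+0.50j, 0.05-0.41j, (0.05+0.41j)]]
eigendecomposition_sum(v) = [[(-0+0.11j), 0.16-0.01j, 0.08+0.05j, (0.03-0.14j)], [-0.14-0.03j, (-0.03+0.2j), (-0.09+0.09j), 0.17+0.07j], [-0.08-0.03j, -0.03+0.12j, (-0.06+0.05j), 0.10+0.06j], [(0.06-0.11j), (-0.16-0.07j), (-0.06-0.09j), -0.10+0.13j]] + [[(-0-0.11j), (0.16+0.01j), (0.08-0.05j), 0.03+0.14j], [-0.14+0.03j, (-0.03-0.2j), (-0.09-0.09j), (0.17-0.07j)], [(-0.08+0.03j), -0.03-0.12j, -0.06-0.05j, 0.10-0.06j], [(0.06+0.11j), -0.16+0.07j, -0.06+0.09j, -0.10-0.13j]] + [[0.14+0.01j,(0.01+0.09j),(0.06-0.14j),0.12+0.02j], [(0.03-0.08j),(0.06+0.01j),-0.07-0.06j,0.03-0.07j], [-0.07+0.13j,(-0.09-0.03j),0.11+0.13j,-0.08+0.11j], [0.08+0.06j,-0.03+0.06j,(0.09-0.06j),(0.07+0.06j)]] + [[0.14-0.01j, 0.01-0.09j, (0.06+0.14j), (0.12-0.02j)], [(0.03+0.08j), 0.06-0.01j, -0.07+0.06j, 0.03+0.07j], [(-0.07-0.13j), -0.09+0.03j, 0.11-0.13j, (-0.08-0.11j)], [(0.08-0.06j), (-0.03-0.06j), (0.09+0.06j), (0.07-0.06j)]]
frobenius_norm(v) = 1.04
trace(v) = 0.36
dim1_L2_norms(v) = [0.6, 0.57, 0.41, 0.47]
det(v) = 0.05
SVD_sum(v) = [[0.16,0.43,0.09,0.29], [0.04,0.11,0.02,0.07], [-0.07,-0.2,-0.04,-0.13], [-0.07,-0.18,-0.04,-0.12]] + [[0.13, -0.02, 0.10, -0.08], [-0.37, 0.05, -0.28, 0.23], [-0.12, 0.02, -0.09, 0.07], [0.22, -0.03, 0.16, -0.13]] + [[0.04, -0.06, 0.0, 0.08],[0.06, -0.11, 0.0, 0.12],[0.03, -0.05, 0.0, 0.05],[0.09, -0.17, 0.0, 0.19]] + [[-0.06, -0.01, 0.10, 0.02],[0.04, 0.01, -0.07, -0.01],[-0.14, -0.02, 0.23, 0.04],[0.04, 0.01, -0.06, -0.01]]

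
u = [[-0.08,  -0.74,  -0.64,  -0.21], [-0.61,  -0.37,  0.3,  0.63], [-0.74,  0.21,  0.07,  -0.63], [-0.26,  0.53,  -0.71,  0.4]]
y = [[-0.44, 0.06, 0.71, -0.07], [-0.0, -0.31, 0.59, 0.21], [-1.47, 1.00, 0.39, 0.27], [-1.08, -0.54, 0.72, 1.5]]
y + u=[[-0.52,-0.68,0.07,-0.28], [-0.61,-0.68,0.89,0.84], [-2.21,1.21,0.46,-0.36], [-1.34,-0.01,0.01,1.9]]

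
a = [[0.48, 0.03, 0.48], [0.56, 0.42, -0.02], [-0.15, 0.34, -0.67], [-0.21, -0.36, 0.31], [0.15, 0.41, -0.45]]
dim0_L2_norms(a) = [0.8, 0.77, 0.99]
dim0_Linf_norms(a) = [0.56, 0.42, 0.67]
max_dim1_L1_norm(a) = 1.16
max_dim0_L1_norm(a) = 1.93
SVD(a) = [[-0.29, 0.63, -0.71], [0.26, 0.68, 0.44], [0.63, -0.25, -0.55], [-0.41, -0.23, -0.05], [0.53, 0.14, 0.02]] @ diag([1.1575374683160258, 0.9284958531192761, 0.0015684976359865957]) @ [[0.07, 0.59, -0.81], [0.85, 0.39, 0.35], [0.52, -0.71, -0.48]]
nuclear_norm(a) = 2.09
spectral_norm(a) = 1.16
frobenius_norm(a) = 1.48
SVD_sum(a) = [[-0.02, -0.2, 0.27], [0.02, 0.18, -0.24], [0.05, 0.43, -0.59], [-0.03, -0.28, 0.38], [0.04, 0.36, -0.50]] + [[0.5, 0.23, 0.21], [0.54, 0.24, 0.22], [-0.2, -0.09, -0.08], [-0.18, -0.08, -0.07], [0.11, 0.05, 0.05]] + [[-0.0,0.00,0.00], [0.0,-0.0,-0.0], [-0.0,0.00,0.0], [-0.00,0.00,0.00], [0.00,-0.00,-0.00]]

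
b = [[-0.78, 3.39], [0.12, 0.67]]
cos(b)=[[0.53, 0.16], [0.01, 0.6]]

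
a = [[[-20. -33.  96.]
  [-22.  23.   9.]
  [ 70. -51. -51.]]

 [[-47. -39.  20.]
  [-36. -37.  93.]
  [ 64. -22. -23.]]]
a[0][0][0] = -20.0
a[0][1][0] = -22.0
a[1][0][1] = -39.0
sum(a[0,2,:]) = -32.0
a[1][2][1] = -22.0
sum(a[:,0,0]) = -67.0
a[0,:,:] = [[-20.0, -33.0, 96.0], [-22.0, 23.0, 9.0], [70.0, -51.0, -51.0]]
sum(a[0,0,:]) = 43.0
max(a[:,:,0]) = 70.0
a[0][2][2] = -51.0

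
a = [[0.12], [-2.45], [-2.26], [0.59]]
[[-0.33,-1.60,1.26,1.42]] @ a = [[1.87]]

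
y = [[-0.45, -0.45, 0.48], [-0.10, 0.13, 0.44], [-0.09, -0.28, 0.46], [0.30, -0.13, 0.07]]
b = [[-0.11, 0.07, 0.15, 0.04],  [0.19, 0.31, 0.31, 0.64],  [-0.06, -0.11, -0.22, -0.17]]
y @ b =[[-0.06, -0.22, -0.31, -0.39], [0.01, -0.02, -0.07, 0.00], [-0.07, -0.14, -0.20, -0.26], [-0.06, -0.03, -0.01, -0.08]]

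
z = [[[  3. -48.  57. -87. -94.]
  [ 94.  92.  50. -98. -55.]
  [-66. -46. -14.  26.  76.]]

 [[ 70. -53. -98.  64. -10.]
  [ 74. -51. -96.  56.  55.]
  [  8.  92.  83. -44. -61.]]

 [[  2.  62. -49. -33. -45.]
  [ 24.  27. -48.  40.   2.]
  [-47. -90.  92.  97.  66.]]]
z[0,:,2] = [57.0, 50.0, -14.0]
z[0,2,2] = -14.0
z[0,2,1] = -46.0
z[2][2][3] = 97.0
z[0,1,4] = -55.0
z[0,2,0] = -66.0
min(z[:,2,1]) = -90.0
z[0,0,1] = -48.0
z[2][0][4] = -45.0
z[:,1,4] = [-55.0, 55.0, 2.0]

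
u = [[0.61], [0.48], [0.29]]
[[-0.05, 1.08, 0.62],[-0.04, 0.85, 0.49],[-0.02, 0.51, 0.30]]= u @[[-0.08, 1.77, 1.02]]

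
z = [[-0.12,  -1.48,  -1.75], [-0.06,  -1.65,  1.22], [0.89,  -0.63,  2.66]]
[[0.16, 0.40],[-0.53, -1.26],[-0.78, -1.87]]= z@[[-0.10, -0.25],[0.16, 0.38],[-0.22, -0.53]]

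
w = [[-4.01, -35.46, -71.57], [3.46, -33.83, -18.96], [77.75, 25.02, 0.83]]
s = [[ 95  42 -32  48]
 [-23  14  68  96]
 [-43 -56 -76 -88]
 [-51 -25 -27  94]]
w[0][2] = -71.57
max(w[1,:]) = 3.46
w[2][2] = 0.83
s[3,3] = 94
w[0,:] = [-4.01, -35.46, -71.57]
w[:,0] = [-4.01, 3.46, 77.75]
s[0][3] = 48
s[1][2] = 68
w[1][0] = 3.46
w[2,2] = 0.83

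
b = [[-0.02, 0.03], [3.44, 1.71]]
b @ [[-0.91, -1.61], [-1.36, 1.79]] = [[-0.02, 0.09], [-5.46, -2.48]]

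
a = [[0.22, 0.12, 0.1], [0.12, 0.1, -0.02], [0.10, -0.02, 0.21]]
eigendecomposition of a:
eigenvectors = [[0.57, -0.77, -0.29], [-0.75, -0.34, -0.57], [-0.34, -0.54, 0.77]]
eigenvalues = [0.0, 0.34, 0.19]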